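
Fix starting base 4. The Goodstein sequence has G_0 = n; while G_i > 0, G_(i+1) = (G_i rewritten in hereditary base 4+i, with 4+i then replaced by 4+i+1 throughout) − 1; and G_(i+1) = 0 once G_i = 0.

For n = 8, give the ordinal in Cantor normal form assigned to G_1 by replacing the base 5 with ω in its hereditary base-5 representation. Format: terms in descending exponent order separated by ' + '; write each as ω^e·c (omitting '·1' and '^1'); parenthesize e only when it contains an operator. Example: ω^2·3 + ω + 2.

(0) 8|_4 = 2·4 ↦ 2·5|_5 = 10 ⇒ 9
(1) 9|_5 = 5 + 4 ↦ 6 + 4|_6 = 10 ⇒ 9

ω + 4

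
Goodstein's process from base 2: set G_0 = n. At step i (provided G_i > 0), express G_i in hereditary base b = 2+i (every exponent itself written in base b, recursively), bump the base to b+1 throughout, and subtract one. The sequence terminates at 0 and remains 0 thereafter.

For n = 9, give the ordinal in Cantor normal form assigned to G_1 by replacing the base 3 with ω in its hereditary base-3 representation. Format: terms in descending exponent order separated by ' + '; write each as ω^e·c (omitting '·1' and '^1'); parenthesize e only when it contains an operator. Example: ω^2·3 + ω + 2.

G_0 = 9. HB_2(9) = 2^(2 + 1) + 1. Bump = 82. G_1 = 81.
G_1 = 81. HB_3(81) = 3^(3 + 1). Bump = 1024. G_2 = 1023.

ω^(ω + 1)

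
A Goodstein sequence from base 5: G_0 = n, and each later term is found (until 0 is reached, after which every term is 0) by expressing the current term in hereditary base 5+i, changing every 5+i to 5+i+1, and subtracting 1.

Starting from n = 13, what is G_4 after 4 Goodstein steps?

base 5: 13 = 2·5 + 3; at 6: 2·6 + 3 = 15; next = 14
base 6: 14 = 2·6 + 2; at 7: 2·7 + 2 = 16; next = 15
base 7: 15 = 2·7 + 1; at 8: 2·8 + 1 = 17; next = 16
base 8: 16 = 2·8; at 9: 2·9 = 18; next = 17
base 9: 17 = 9 + 8; at 10: 10 + 8 = 18; next = 17

17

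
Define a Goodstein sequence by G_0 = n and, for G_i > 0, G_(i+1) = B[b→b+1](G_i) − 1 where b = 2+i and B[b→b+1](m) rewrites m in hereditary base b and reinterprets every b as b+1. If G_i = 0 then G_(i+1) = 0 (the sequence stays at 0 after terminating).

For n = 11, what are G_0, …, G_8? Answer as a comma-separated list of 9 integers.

11, 84, 1027, 15627, 279937, 5764801, 134217727, 2749609302, 70077777775

G_0 = 11. HB_2(11) = 2^(2 + 1) + 2 + 1. Bump = 85. G_1 = 84.
G_1 = 84. HB_3(84) = 3^(3 + 1) + 3. Bump = 1028. G_2 = 1027.
G_2 = 1027. HB_4(1027) = 4^(4 + 1) + 3. Bump = 15628. G_3 = 15627.
G_3 = 15627. HB_5(15627) = 5^(5 + 1) + 2. Bump = 279938. G_4 = 279937.
G_4 = 279937. HB_6(279937) = 6^(6 + 1) + 1. Bump = 5764802. G_5 = 5764801.
G_5 = 5764801. HB_7(5764801) = 7^(7 + 1). Bump = 134217728. G_6 = 134217727.
G_6 = 134217727. HB_8(134217727) = 7·8^8 + 7·8^7 + 7·8^6 + 7·8^5 + 7·8^4 + 7·8^3 + 7·8^2 + 7·8 + 7. Bump = 2749609303. G_7 = 2749609302.
G_7 = 2749609302. HB_9(2749609302) = 7·9^9 + 7·9^7 + 7·9^6 + 7·9^5 + 7·9^4 + 7·9^3 + 7·9^2 + 7·9 + 6. Bump = 70077777776. G_8 = 70077777775.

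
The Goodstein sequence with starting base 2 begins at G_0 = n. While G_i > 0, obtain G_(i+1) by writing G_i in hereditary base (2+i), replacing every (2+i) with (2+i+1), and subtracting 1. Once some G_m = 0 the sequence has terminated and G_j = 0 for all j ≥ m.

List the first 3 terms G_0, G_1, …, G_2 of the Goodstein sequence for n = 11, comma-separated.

11, 84, 1027

base 2: 11 = 2^(2 + 1) + 2 + 1; at 3: 3^(3 + 1) + 3 + 1 = 85; next = 84
base 3: 84 = 3^(3 + 1) + 3; at 4: 4^(4 + 1) + 4 = 1028; next = 1027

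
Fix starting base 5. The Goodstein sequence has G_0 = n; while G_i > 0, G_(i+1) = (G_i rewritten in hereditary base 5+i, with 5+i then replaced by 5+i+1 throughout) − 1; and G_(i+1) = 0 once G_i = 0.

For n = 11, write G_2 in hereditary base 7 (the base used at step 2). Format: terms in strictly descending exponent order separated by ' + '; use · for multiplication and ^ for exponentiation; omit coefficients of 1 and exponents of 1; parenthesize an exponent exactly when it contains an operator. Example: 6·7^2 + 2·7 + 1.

7 + 6

[0] 11 ≡ 2·5 + 1 (base 5). Lift 6: 13. −1: 12.
[1] 12 ≡ 2·6 (base 6). Lift 7: 14. −1: 13.
[2] 13 ≡ 7 + 6 (base 7). Lift 8: 14. −1: 13.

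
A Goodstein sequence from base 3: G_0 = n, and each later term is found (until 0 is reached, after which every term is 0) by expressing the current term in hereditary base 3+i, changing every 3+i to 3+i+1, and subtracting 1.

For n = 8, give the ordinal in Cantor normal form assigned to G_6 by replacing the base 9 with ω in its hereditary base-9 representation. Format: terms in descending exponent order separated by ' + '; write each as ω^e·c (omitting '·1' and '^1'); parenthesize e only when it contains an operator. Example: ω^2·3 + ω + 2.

(0) 8|_3 = 2·3 + 2 ↦ 2·4 + 2|_4 = 10 ⇒ 9
(1) 9|_4 = 2·4 + 1 ↦ 2·5 + 1|_5 = 11 ⇒ 10
(2) 10|_5 = 2·5 ↦ 2·6|_6 = 12 ⇒ 11
(3) 11|_6 = 6 + 5 ↦ 7 + 5|_7 = 12 ⇒ 11
(4) 11|_7 = 7 + 4 ↦ 8 + 4|_8 = 12 ⇒ 11
(5) 11|_8 = 8 + 3 ↦ 9 + 3|_9 = 12 ⇒ 11
(6) 11|_9 = 9 + 2 ↦ 10 + 2|_10 = 12 ⇒ 11

ω + 2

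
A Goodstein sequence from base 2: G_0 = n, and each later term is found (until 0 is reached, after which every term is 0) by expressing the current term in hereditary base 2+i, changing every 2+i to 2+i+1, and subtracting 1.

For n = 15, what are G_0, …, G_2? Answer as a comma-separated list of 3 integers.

15, 111, 1283

15 —HB2→ 2^(2 + 1) + 2^2 + 2 + 1 —bump→ 3^(3 + 1) + 3^3 + 3 + 1 = 112 —(−1)→ 111
111 —HB3→ 3^(3 + 1) + 3^3 + 3 —bump→ 4^(4 + 1) + 4^4 + 4 = 1284 —(−1)→ 1283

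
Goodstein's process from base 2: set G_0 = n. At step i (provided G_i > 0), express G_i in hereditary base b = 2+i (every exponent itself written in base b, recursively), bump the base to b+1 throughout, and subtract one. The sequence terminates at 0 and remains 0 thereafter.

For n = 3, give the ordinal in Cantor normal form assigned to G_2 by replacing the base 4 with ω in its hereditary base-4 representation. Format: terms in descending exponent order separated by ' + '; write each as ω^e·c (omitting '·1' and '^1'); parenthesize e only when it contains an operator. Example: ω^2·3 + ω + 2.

3

(0) 3|_2 = 2 + 1 ↦ 3 + 1|_3 = 4 ⇒ 3
(1) 3|_3 = 3 ↦ 4|_4 = 4 ⇒ 3
(2) 3|_4 = 3 ↦ 3|_5 = 3 ⇒ 2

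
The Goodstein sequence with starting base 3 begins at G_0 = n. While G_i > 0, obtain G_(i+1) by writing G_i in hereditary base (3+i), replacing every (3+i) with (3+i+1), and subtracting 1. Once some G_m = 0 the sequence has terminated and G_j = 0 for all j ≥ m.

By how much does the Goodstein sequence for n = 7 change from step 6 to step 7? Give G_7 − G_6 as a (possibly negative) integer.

G_0=7  [base 3] 2·3 + 1  →[3↦4]→  2·4 + 1 = 9  −1 ⇒ G_1=8
G_1=8  [base 4] 2·4  →[4↦5]→  2·5 = 10  −1 ⇒ G_2=9
G_2=9  [base 5] 5 + 4  →[5↦6]→  6 + 4 = 10  −1 ⇒ G_3=9
G_3=9  [base 6] 6 + 3  →[6↦7]→  7 + 3 = 10  −1 ⇒ G_4=9
G_4=9  [base 7] 7 + 2  →[7↦8]→  8 + 2 = 10  −1 ⇒ G_5=9
G_5=9  [base 8] 8 + 1  →[8↦9]→  9 + 1 = 10  −1 ⇒ G_6=9
G_6=9  [base 9] 9  →[9↦10]→  10 = 10  −1 ⇒ G_7=9

0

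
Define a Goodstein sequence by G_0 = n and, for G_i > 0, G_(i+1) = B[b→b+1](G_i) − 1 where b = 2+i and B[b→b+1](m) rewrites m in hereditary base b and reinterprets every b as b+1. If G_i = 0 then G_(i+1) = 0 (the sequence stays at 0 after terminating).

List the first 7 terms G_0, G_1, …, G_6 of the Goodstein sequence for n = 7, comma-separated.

7, 30, 259, 3127, 46657, 823543, 16777215

base 2: 7 = 2^2 + 2 + 1; at 3: 3^3 + 3 + 1 = 31; next = 30
base 3: 30 = 3^3 + 3; at 4: 4^4 + 4 = 260; next = 259
base 4: 259 = 4^4 + 3; at 5: 5^5 + 3 = 3128; next = 3127
base 5: 3127 = 5^5 + 2; at 6: 6^6 + 2 = 46658; next = 46657
base 6: 46657 = 6^6 + 1; at 7: 7^7 + 1 = 823544; next = 823543
base 7: 823543 = 7^7; at 8: 8^8 = 16777216; next = 16777215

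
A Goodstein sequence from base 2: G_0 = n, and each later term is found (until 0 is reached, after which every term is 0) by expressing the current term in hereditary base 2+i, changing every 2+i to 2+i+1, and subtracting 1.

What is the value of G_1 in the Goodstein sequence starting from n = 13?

108

step 0: 13 = 2^(2 + 1) + 2^2 + 1; sub 3 for 2: 3^(3 + 1) + 3^3 + 1; = 109; G_1 = 109−1 = 108
step 1: 108 = 3^(3 + 1) + 3^3; sub 4 for 3: 4^(4 + 1) + 4^4; = 1280; G_2 = 1280−1 = 1279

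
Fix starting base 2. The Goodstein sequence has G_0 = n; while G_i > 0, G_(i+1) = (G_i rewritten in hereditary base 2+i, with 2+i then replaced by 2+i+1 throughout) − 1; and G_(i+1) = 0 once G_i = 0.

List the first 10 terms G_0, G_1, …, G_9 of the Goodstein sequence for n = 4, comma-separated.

(0) 4|_2 = 2^2 ↦ 3^3|_3 = 27 ⇒ 26
(1) 26|_3 = 2·3^2 + 2·3 + 2 ↦ 2·4^2 + 2·4 + 2|_4 = 42 ⇒ 41
(2) 41|_4 = 2·4^2 + 2·4 + 1 ↦ 2·5^2 + 2·5 + 1|_5 = 61 ⇒ 60
(3) 60|_5 = 2·5^2 + 2·5 ↦ 2·6^2 + 2·6|_6 = 84 ⇒ 83
(4) 83|_6 = 2·6^2 + 6 + 5 ↦ 2·7^2 + 7 + 5|_7 = 110 ⇒ 109
(5) 109|_7 = 2·7^2 + 7 + 4 ↦ 2·8^2 + 8 + 4|_8 = 140 ⇒ 139
(6) 139|_8 = 2·8^2 + 8 + 3 ↦ 2·9^2 + 9 + 3|_9 = 174 ⇒ 173
(7) 173|_9 = 2·9^2 + 9 + 2 ↦ 2·10^2 + 10 + 2|_10 = 212 ⇒ 211
(8) 211|_10 = 2·10^2 + 10 + 1 ↦ 2·11^2 + 11 + 1|_11 = 254 ⇒ 253

4, 26, 41, 60, 83, 109, 139, 173, 211, 253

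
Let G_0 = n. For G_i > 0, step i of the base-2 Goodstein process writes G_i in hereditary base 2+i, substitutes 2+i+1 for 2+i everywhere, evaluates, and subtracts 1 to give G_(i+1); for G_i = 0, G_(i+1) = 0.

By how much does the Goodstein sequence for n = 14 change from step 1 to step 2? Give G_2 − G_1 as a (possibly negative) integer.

base 2: 14 = 2^(2 + 1) + 2^2 + 2; at 3: 3^(3 + 1) + 3^3 + 3 = 111; next = 110
base 3: 110 = 3^(3 + 1) + 3^3 + 2; at 4: 4^(4 + 1) + 4^4 + 2 = 1282; next = 1281

1171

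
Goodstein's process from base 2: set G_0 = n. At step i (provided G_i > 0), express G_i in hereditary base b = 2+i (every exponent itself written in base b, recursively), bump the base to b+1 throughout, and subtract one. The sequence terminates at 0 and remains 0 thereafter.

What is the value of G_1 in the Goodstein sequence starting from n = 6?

29

i=0: 6 = 2^2 + 2 (b=2); 2→3: 3^3 + 3 = 30; 30−1 = 29
i=1: 29 = 3^3 + 2 (b=3); 3→4: 4^4 + 2 = 258; 258−1 = 257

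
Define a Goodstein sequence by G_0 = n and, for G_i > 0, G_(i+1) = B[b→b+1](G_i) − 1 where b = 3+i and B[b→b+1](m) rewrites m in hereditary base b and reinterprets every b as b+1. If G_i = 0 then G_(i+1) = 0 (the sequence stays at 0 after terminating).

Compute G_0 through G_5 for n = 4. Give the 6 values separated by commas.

4, 4, 4, 3, 2, 1

4 —HB3→ 3 + 1 —bump→ 4 + 1 = 5 —(−1)→ 4
4 —HB4→ 4 —bump→ 5 = 5 —(−1)→ 4
4 —HB5→ 4 —bump→ 4 = 4 —(−1)→ 3
3 —HB6→ 3 —bump→ 3 = 3 —(−1)→ 2
2 —HB7→ 2 —bump→ 2 = 2 —(−1)→ 1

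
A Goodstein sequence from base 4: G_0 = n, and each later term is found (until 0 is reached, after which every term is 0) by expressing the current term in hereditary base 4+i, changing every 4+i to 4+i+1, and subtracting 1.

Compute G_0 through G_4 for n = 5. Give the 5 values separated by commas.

5, 5, 5, 4, 3

i=0: 5 = 4 + 1 (b=4); 4→5: 5 + 1 = 6; 6−1 = 5
i=1: 5 = 5 (b=5); 5→6: 6 = 6; 6−1 = 5
i=2: 5 = 5 (b=6); 6→7: 5 = 5; 5−1 = 4
i=3: 4 = 4 (b=7); 7→8: 4 = 4; 4−1 = 3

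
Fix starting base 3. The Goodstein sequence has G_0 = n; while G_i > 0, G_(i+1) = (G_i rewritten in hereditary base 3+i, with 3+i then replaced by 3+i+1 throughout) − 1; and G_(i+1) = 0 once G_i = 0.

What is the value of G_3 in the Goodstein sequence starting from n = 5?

G_0=5  [base 3] 3 + 2  →[3↦4]→  4 + 2 = 6  −1 ⇒ G_1=5
G_1=5  [base 4] 4 + 1  →[4↦5]→  5 + 1 = 6  −1 ⇒ G_2=5
G_2=5  [base 5] 5  →[5↦6]→  6 = 6  −1 ⇒ G_3=5
G_3=5  [base 6] 5  →[6↦7]→  5 = 5  −1 ⇒ G_4=4

5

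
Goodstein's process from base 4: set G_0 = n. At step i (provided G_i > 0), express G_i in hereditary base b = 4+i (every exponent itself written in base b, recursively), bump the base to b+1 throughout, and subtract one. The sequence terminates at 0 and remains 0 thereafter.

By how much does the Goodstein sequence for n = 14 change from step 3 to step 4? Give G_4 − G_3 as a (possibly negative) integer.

(0) 14|_4 = 3·4 + 2 ↦ 3·5 + 2|_5 = 17 ⇒ 16
(1) 16|_5 = 3·5 + 1 ↦ 3·6 + 1|_6 = 19 ⇒ 18
(2) 18|_6 = 3·6 ↦ 3·7|_7 = 21 ⇒ 20
(3) 20|_7 = 2·7 + 6 ↦ 2·8 + 6|_8 = 22 ⇒ 21

1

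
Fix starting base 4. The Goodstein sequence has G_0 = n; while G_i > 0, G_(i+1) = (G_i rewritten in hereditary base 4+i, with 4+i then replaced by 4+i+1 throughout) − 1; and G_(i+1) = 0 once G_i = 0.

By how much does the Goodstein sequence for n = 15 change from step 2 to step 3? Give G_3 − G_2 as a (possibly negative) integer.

2

G_0 = 15. HB_4(15) = 3·4 + 3. Bump = 18. G_1 = 17.
G_1 = 17. HB_5(17) = 3·5 + 2. Bump = 20. G_2 = 19.
G_2 = 19. HB_6(19) = 3·6 + 1. Bump = 22. G_3 = 21.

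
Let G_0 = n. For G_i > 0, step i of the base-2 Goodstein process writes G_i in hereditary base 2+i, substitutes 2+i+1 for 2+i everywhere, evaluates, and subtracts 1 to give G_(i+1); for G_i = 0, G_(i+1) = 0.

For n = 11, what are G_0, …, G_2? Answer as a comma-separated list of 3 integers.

11, 84, 1027

G_0=11  [base 2] 2^(2 + 1) + 2 + 1  →[2↦3]→  3^(3 + 1) + 3 + 1 = 85  −1 ⇒ G_1=84
G_1=84  [base 3] 3^(3 + 1) + 3  →[3↦4]→  4^(4 + 1) + 4 = 1028  −1 ⇒ G_2=1027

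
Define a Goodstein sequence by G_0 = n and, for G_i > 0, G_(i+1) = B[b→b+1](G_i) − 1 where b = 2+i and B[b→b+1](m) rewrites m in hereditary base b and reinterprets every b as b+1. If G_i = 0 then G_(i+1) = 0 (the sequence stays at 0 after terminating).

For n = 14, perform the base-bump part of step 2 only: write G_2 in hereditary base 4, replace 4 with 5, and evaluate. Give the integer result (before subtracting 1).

14 —HB2→ 2^(2 + 1) + 2^2 + 2 —bump→ 3^(3 + 1) + 3^3 + 3 = 111 —(−1)→ 110
110 —HB3→ 3^(3 + 1) + 3^3 + 2 —bump→ 4^(4 + 1) + 4^4 + 2 = 1282 —(−1)→ 1281
1281 —HB4→ 4^(4 + 1) + 4^4 + 1 —bump→ 5^(5 + 1) + 5^5 + 1 = 18751 —(−1)→ 18750

18751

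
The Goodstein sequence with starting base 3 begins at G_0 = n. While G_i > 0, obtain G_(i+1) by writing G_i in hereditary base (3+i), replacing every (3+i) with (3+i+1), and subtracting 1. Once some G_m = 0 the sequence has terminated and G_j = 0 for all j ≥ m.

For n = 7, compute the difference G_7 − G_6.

0

G_0=7  [base 3] 2·3 + 1  →[3↦4]→  2·4 + 1 = 9  −1 ⇒ G_1=8
G_1=8  [base 4] 2·4  →[4↦5]→  2·5 = 10  −1 ⇒ G_2=9
G_2=9  [base 5] 5 + 4  →[5↦6]→  6 + 4 = 10  −1 ⇒ G_3=9
G_3=9  [base 6] 6 + 3  →[6↦7]→  7 + 3 = 10  −1 ⇒ G_4=9
G_4=9  [base 7] 7 + 2  →[7↦8]→  8 + 2 = 10  −1 ⇒ G_5=9
G_5=9  [base 8] 8 + 1  →[8↦9]→  9 + 1 = 10  −1 ⇒ G_6=9
G_6=9  [base 9] 9  →[9↦10]→  10 = 10  −1 ⇒ G_7=9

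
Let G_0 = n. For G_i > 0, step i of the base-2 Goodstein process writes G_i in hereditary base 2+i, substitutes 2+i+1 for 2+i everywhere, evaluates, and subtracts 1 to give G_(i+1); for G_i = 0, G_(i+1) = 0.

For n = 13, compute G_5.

5765998

base 2: 13 = 2^(2 + 1) + 2^2 + 1; at 3: 3^(3 + 1) + 3^3 + 1 = 109; next = 108
base 3: 108 = 3^(3 + 1) + 3^3; at 4: 4^(4 + 1) + 4^4 = 1280; next = 1279
base 4: 1279 = 4^(4 + 1) + 3·4^3 + 3·4^2 + 3·4 + 3; at 5: 5^(5 + 1) + 3·5^3 + 3·5^2 + 3·5 + 3 = 16093; next = 16092
base 5: 16092 = 5^(5 + 1) + 3·5^3 + 3·5^2 + 3·5 + 2; at 6: 6^(6 + 1) + 3·6^3 + 3·6^2 + 3·6 + 2 = 280712; next = 280711
base 6: 280711 = 6^(6 + 1) + 3·6^3 + 3·6^2 + 3·6 + 1; at 7: 7^(7 + 1) + 3·7^3 + 3·7^2 + 3·7 + 1 = 5765999; next = 5765998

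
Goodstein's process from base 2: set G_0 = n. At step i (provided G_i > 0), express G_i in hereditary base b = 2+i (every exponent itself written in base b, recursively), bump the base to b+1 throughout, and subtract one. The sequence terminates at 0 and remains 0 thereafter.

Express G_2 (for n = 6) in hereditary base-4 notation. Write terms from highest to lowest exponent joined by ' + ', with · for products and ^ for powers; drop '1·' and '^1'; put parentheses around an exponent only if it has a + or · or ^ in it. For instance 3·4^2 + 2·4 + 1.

4^4 + 1

6 —HB2→ 2^2 + 2 —bump→ 3^3 + 3 = 30 —(−1)→ 29
29 —HB3→ 3^3 + 2 —bump→ 4^4 + 2 = 258 —(−1)→ 257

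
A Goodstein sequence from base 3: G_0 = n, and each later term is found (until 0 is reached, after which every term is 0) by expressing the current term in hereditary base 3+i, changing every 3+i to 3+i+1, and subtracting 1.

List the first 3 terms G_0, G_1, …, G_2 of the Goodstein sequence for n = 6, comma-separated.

[0] 6 ≡ 2·3 (base 3). Lift 4: 8. −1: 7.
[1] 7 ≡ 4 + 3 (base 4). Lift 5: 8. −1: 7.

6, 7, 7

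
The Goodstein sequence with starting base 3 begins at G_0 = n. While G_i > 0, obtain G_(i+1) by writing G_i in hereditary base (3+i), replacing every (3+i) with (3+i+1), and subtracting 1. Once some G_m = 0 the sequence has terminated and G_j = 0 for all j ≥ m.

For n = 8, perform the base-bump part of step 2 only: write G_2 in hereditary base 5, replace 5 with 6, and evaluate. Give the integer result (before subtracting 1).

G_0=8  [base 3] 2·3 + 2  →[3↦4]→  2·4 + 2 = 10  −1 ⇒ G_1=9
G_1=9  [base 4] 2·4 + 1  →[4↦5]→  2·5 + 1 = 11  −1 ⇒ G_2=10

12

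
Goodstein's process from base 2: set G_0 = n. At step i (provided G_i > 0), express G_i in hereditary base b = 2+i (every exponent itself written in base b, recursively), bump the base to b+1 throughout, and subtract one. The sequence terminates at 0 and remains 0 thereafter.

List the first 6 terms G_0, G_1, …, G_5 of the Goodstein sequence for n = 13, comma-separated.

13, 108, 1279, 16092, 280711, 5765998

base 2: 13 = 2^(2 + 1) + 2^2 + 1; at 3: 3^(3 + 1) + 3^3 + 1 = 109; next = 108
base 3: 108 = 3^(3 + 1) + 3^3; at 4: 4^(4 + 1) + 4^4 = 1280; next = 1279
base 4: 1279 = 4^(4 + 1) + 3·4^3 + 3·4^2 + 3·4 + 3; at 5: 5^(5 + 1) + 3·5^3 + 3·5^2 + 3·5 + 3 = 16093; next = 16092
base 5: 16092 = 5^(5 + 1) + 3·5^3 + 3·5^2 + 3·5 + 2; at 6: 6^(6 + 1) + 3·6^3 + 3·6^2 + 3·6 + 2 = 280712; next = 280711
base 6: 280711 = 6^(6 + 1) + 3·6^3 + 3·6^2 + 3·6 + 1; at 7: 7^(7 + 1) + 3·7^3 + 3·7^2 + 3·7 + 1 = 5765999; next = 5765998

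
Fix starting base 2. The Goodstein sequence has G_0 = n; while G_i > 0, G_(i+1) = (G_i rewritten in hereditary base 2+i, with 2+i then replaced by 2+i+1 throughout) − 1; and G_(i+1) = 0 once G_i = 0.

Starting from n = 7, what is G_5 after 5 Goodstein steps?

823543

step 0: 7 = 2^2 + 2 + 1; sub 3 for 2: 3^3 + 3 + 1; = 31; G_1 = 31−1 = 30
step 1: 30 = 3^3 + 3; sub 4 for 3: 4^4 + 4; = 260; G_2 = 260−1 = 259
step 2: 259 = 4^4 + 3; sub 5 for 4: 5^5 + 3; = 3128; G_3 = 3128−1 = 3127
step 3: 3127 = 5^5 + 2; sub 6 for 5: 6^6 + 2; = 46658; G_4 = 46658−1 = 46657
step 4: 46657 = 6^6 + 1; sub 7 for 6: 7^7 + 1; = 823544; G_5 = 823544−1 = 823543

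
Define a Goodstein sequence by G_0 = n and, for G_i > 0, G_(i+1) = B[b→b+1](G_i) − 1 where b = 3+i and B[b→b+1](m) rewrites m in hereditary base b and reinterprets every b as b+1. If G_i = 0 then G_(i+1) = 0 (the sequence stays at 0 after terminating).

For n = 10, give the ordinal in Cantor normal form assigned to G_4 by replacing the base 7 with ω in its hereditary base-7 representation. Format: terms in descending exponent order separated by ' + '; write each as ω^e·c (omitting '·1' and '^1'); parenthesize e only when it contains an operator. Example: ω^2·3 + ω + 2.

ω·4 + 2

[0] 10 ≡ 3^2 + 1 (base 3). Lift 4: 17. −1: 16.
[1] 16 ≡ 4^2 (base 4). Lift 5: 25. −1: 24.
[2] 24 ≡ 4·5 + 4 (base 5). Lift 6: 28. −1: 27.
[3] 27 ≡ 4·6 + 3 (base 6). Lift 7: 31. −1: 30.
[4] 30 ≡ 4·7 + 2 (base 7). Lift 8: 34. −1: 33.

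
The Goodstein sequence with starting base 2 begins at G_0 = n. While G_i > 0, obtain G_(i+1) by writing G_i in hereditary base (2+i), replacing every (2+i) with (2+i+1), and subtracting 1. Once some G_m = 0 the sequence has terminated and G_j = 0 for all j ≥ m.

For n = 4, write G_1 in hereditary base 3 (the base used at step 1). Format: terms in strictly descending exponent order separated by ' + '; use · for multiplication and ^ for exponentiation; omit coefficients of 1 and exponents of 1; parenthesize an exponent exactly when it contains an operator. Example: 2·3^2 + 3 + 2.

4 —HB2→ 2^2 —bump→ 3^3 = 27 —(−1)→ 26
26 —HB3→ 2·3^2 + 2·3 + 2 —bump→ 2·4^2 + 2·4 + 2 = 42 —(−1)→ 41

2·3^2 + 2·3 + 2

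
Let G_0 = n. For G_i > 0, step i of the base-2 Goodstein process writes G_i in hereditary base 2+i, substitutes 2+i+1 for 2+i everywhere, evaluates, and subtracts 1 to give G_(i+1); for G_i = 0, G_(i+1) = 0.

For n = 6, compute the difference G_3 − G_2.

6 —HB2→ 2^2 + 2 —bump→ 3^3 + 3 = 30 —(−1)→ 29
29 —HB3→ 3^3 + 2 —bump→ 4^4 + 2 = 258 —(−1)→ 257
257 —HB4→ 4^4 + 1 —bump→ 5^5 + 1 = 3126 —(−1)→ 3125

2868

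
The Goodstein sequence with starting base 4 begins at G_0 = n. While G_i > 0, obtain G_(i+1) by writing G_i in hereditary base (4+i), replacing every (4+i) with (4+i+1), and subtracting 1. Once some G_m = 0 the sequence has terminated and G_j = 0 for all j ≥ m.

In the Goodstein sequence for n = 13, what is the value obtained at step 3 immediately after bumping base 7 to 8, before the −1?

20

G_0 = 13. HB_4(13) = 3·4 + 1. Bump = 16. G_1 = 15.
G_1 = 15. HB_5(15) = 3·5. Bump = 18. G_2 = 17.
G_2 = 17. HB_6(17) = 2·6 + 5. Bump = 19. G_3 = 18.
G_3 = 18. HB_7(18) = 2·7 + 4. Bump = 20. G_4 = 19.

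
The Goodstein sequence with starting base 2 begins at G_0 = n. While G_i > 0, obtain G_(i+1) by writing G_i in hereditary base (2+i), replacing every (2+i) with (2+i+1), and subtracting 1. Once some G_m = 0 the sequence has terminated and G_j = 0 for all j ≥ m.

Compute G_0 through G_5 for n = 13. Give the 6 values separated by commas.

13, 108, 1279, 16092, 280711, 5765998

13 —HB2→ 2^(2 + 1) + 2^2 + 1 —bump→ 3^(3 + 1) + 3^3 + 1 = 109 —(−1)→ 108
108 —HB3→ 3^(3 + 1) + 3^3 —bump→ 4^(4 + 1) + 4^4 = 1280 —(−1)→ 1279
1279 —HB4→ 4^(4 + 1) + 3·4^3 + 3·4^2 + 3·4 + 3 —bump→ 5^(5 + 1) + 3·5^3 + 3·5^2 + 3·5 + 3 = 16093 —(−1)→ 16092
16092 —HB5→ 5^(5 + 1) + 3·5^3 + 3·5^2 + 3·5 + 2 —bump→ 6^(6 + 1) + 3·6^3 + 3·6^2 + 3·6 + 2 = 280712 —(−1)→ 280711
280711 —HB6→ 6^(6 + 1) + 3·6^3 + 3·6^2 + 3·6 + 1 —bump→ 7^(7 + 1) + 3·7^3 + 3·7^2 + 3·7 + 1 = 5765999 —(−1)→ 5765998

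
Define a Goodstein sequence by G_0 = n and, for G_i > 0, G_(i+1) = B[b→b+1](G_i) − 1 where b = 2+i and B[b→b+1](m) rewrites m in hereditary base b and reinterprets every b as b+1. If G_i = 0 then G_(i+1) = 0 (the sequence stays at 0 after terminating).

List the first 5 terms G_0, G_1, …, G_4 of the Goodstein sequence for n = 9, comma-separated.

9, 81, 1023, 9842, 140743

(0) 9|_2 = 2^(2 + 1) + 1 ↦ 3^(3 + 1) + 1|_3 = 82 ⇒ 81
(1) 81|_3 = 3^(3 + 1) ↦ 4^(4 + 1)|_4 = 1024 ⇒ 1023
(2) 1023|_4 = 3·4^4 + 3·4^3 + 3·4^2 + 3·4 + 3 ↦ 3·5^5 + 3·5^3 + 3·5^2 + 3·5 + 3|_5 = 9843 ⇒ 9842
(3) 9842|_5 = 3·5^5 + 3·5^3 + 3·5^2 + 3·5 + 2 ↦ 3·6^6 + 3·6^3 + 3·6^2 + 3·6 + 2|_6 = 140744 ⇒ 140743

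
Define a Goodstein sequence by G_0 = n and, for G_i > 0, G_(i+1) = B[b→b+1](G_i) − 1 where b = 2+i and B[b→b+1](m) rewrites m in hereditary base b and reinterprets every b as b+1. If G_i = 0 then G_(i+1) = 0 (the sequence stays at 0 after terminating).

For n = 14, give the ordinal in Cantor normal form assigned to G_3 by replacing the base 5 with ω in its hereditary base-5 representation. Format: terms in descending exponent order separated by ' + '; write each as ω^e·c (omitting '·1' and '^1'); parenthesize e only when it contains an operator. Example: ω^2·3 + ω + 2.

[0] 14 ≡ 2^(2 + 1) + 2^2 + 2 (base 2). Lift 3: 111. −1: 110.
[1] 110 ≡ 3^(3 + 1) + 3^3 + 2 (base 3). Lift 4: 1282. −1: 1281.
[2] 1281 ≡ 4^(4 + 1) + 4^4 + 1 (base 4). Lift 5: 18751. −1: 18750.

ω^(ω + 1) + ω^ω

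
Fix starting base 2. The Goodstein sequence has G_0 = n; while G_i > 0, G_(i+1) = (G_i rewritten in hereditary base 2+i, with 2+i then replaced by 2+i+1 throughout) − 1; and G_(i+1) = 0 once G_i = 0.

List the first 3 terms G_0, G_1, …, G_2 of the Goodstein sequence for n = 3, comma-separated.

G_0 = 3. HB_2(3) = 2 + 1. Bump = 4. G_1 = 3.
G_1 = 3. HB_3(3) = 3. Bump = 4. G_2 = 3.

3, 3, 3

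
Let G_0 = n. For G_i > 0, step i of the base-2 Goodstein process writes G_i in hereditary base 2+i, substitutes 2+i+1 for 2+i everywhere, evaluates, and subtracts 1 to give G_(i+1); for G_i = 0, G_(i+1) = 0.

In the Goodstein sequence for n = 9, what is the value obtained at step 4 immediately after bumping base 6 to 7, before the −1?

9 —HB2→ 2^(2 + 1) + 1 —bump→ 3^(3 + 1) + 1 = 82 —(−1)→ 81
81 —HB3→ 3^(3 + 1) —bump→ 4^(4 + 1) = 1024 —(−1)→ 1023
1023 —HB4→ 3·4^4 + 3·4^3 + 3·4^2 + 3·4 + 3 —bump→ 3·5^5 + 3·5^3 + 3·5^2 + 3·5 + 3 = 9843 —(−1)→ 9842
9842 —HB5→ 3·5^5 + 3·5^3 + 3·5^2 + 3·5 + 2 —bump→ 3·6^6 + 3·6^3 + 3·6^2 + 3·6 + 2 = 140744 —(−1)→ 140743

2471827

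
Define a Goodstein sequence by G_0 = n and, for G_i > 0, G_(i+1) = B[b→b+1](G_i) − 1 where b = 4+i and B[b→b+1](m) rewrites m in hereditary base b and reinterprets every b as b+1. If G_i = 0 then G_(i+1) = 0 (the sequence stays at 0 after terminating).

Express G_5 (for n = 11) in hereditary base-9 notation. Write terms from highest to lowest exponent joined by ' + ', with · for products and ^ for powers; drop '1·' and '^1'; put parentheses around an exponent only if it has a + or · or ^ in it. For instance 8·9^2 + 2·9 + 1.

i=0: 11 = 2·4 + 3 (b=4); 4→5: 2·5 + 3 = 13; 13−1 = 12
i=1: 12 = 2·5 + 2 (b=5); 5→6: 2·6 + 2 = 14; 14−1 = 13
i=2: 13 = 2·6 + 1 (b=6); 6→7: 2·7 + 1 = 15; 15−1 = 14
i=3: 14 = 2·7 (b=7); 7→8: 2·8 = 16; 16−1 = 15
i=4: 15 = 8 + 7 (b=8); 8→9: 9 + 7 = 16; 16−1 = 15

9 + 6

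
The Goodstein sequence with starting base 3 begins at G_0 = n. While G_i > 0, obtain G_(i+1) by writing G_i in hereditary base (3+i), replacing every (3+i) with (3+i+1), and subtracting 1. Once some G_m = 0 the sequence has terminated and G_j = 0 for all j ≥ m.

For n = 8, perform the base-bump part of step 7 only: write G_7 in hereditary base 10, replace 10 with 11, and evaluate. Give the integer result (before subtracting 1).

12

G_0 = 8. HB_3(8) = 2·3 + 2. Bump = 10. G_1 = 9.
G_1 = 9. HB_4(9) = 2·4 + 1. Bump = 11. G_2 = 10.
G_2 = 10. HB_5(10) = 2·5. Bump = 12. G_3 = 11.
G_3 = 11. HB_6(11) = 6 + 5. Bump = 12. G_4 = 11.
G_4 = 11. HB_7(11) = 7 + 4. Bump = 12. G_5 = 11.
G_5 = 11. HB_8(11) = 8 + 3. Bump = 12. G_6 = 11.
G_6 = 11. HB_9(11) = 9 + 2. Bump = 12. G_7 = 11.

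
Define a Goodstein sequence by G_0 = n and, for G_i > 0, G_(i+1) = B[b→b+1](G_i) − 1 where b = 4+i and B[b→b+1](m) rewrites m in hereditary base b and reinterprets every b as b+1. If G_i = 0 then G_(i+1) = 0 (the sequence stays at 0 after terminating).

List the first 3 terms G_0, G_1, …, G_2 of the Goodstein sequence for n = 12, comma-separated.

12, 14, 15

(0) 12|_4 = 3·4 ↦ 3·5|_5 = 15 ⇒ 14
(1) 14|_5 = 2·5 + 4 ↦ 2·6 + 4|_6 = 16 ⇒ 15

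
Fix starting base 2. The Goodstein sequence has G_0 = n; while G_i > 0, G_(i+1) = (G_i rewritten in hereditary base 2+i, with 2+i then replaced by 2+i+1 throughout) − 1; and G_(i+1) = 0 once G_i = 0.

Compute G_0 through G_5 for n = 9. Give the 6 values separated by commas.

9, 81, 1023, 9842, 140743, 2471826

9 —HB2→ 2^(2 + 1) + 1 —bump→ 3^(3 + 1) + 1 = 82 —(−1)→ 81
81 —HB3→ 3^(3 + 1) —bump→ 4^(4 + 1) = 1024 —(−1)→ 1023
1023 —HB4→ 3·4^4 + 3·4^3 + 3·4^2 + 3·4 + 3 —bump→ 3·5^5 + 3·5^3 + 3·5^2 + 3·5 + 3 = 9843 —(−1)→ 9842
9842 —HB5→ 3·5^5 + 3·5^3 + 3·5^2 + 3·5 + 2 —bump→ 3·6^6 + 3·6^3 + 3·6^2 + 3·6 + 2 = 140744 —(−1)→ 140743
140743 —HB6→ 3·6^6 + 3·6^3 + 3·6^2 + 3·6 + 1 —bump→ 3·7^7 + 3·7^3 + 3·7^2 + 3·7 + 1 = 2471827 —(−1)→ 2471826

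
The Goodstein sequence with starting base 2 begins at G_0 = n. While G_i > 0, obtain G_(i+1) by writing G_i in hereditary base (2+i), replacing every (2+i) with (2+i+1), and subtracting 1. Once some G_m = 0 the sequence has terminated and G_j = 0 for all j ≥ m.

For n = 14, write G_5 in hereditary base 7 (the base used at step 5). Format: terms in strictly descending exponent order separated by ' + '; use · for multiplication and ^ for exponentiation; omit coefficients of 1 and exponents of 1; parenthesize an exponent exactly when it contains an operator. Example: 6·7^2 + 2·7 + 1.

(0) 14|_2 = 2^(2 + 1) + 2^2 + 2 ↦ 3^(3 + 1) + 3^3 + 3|_3 = 111 ⇒ 110
(1) 110|_3 = 3^(3 + 1) + 3^3 + 2 ↦ 4^(4 + 1) + 4^4 + 2|_4 = 1282 ⇒ 1281
(2) 1281|_4 = 4^(4 + 1) + 4^4 + 1 ↦ 5^(5 + 1) + 5^5 + 1|_5 = 18751 ⇒ 18750
(3) 18750|_5 = 5^(5 + 1) + 5^5 ↦ 6^(6 + 1) + 6^6|_6 = 326592 ⇒ 326591
(4) 326591|_6 = 6^(6 + 1) + 5·6^5 + 5·6^4 + 5·6^3 + 5·6^2 + 5·6 + 5 ↦ 7^(7 + 1) + 5·7^5 + 5·7^4 + 5·7^3 + 5·7^2 + 5·7 + 5|_7 = 5862841 ⇒ 5862840
(5) 5862840|_7 = 7^(7 + 1) + 5·7^5 + 5·7^4 + 5·7^3 + 5·7^2 + 5·7 + 4 ↦ 8^(8 + 1) + 5·8^5 + 5·8^4 + 5·8^3 + 5·8^2 + 5·8 + 4|_8 = 134404972 ⇒ 134404971

7^(7 + 1) + 5·7^5 + 5·7^4 + 5·7^3 + 5·7^2 + 5·7 + 4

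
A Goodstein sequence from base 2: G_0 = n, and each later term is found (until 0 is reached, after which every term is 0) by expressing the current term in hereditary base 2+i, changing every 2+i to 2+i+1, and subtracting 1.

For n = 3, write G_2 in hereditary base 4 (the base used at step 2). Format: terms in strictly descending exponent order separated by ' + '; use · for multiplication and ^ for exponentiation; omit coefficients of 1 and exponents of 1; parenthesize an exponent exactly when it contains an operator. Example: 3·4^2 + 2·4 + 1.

3

(0) 3|_2 = 2 + 1 ↦ 3 + 1|_3 = 4 ⇒ 3
(1) 3|_3 = 3 ↦ 4|_4 = 4 ⇒ 3
(2) 3|_4 = 3 ↦ 3|_5 = 3 ⇒ 2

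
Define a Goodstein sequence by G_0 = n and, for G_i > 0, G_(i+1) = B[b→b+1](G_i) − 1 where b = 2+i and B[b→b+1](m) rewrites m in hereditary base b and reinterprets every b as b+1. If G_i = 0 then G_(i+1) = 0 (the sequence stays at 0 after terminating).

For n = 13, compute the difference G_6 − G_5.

G_0=13  [base 2] 2^(2 + 1) + 2^2 + 1  →[2↦3]→  3^(3 + 1) + 3^3 + 1 = 109  −1 ⇒ G_1=108
G_1=108  [base 3] 3^(3 + 1) + 3^3  →[3↦4]→  4^(4 + 1) + 4^4 = 1280  −1 ⇒ G_2=1279
G_2=1279  [base 4] 4^(4 + 1) + 3·4^3 + 3·4^2 + 3·4 + 3  →[4↦5]→  5^(5 + 1) + 3·5^3 + 3·5^2 + 3·5 + 3 = 16093  −1 ⇒ G_3=16092
G_3=16092  [base 5] 5^(5 + 1) + 3·5^3 + 3·5^2 + 3·5 + 2  →[5↦6]→  6^(6 + 1) + 3·6^3 + 3·6^2 + 3·6 + 2 = 280712  −1 ⇒ G_4=280711
G_4=280711  [base 6] 6^(6 + 1) + 3·6^3 + 3·6^2 + 3·6 + 1  →[6↦7]→  7^(7 + 1) + 3·7^3 + 3·7^2 + 3·7 + 1 = 5765999  −1 ⇒ G_5=5765998
G_5=5765998  [base 7] 7^(7 + 1) + 3·7^3 + 3·7^2 + 3·7  →[7↦8]→  8^(8 + 1) + 3·8^3 + 3·8^2 + 3·8 = 134219480  −1 ⇒ G_6=134219479

128453481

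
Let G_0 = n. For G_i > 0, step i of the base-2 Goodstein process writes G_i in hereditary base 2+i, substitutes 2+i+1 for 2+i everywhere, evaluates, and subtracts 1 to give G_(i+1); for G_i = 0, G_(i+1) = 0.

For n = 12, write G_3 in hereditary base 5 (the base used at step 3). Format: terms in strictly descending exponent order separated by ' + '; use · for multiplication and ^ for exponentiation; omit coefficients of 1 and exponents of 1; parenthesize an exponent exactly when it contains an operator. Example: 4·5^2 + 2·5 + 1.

i=0: 12 = 2^(2 + 1) + 2^2 (b=2); 2→3: 3^(3 + 1) + 3^3 = 108; 108−1 = 107
i=1: 107 = 3^(3 + 1) + 2·3^2 + 2·3 + 2 (b=3); 3→4: 4^(4 + 1) + 2·4^2 + 2·4 + 2 = 1066; 1066−1 = 1065
i=2: 1065 = 4^(4 + 1) + 2·4^2 + 2·4 + 1 (b=4); 4→5: 5^(5 + 1) + 2·5^2 + 2·5 + 1 = 15686; 15686−1 = 15685
i=3: 15685 = 5^(5 + 1) + 2·5^2 + 2·5 (b=5); 5→6: 6^(6 + 1) + 2·6^2 + 2·6 = 280020; 280020−1 = 280019

5^(5 + 1) + 2·5^2 + 2·5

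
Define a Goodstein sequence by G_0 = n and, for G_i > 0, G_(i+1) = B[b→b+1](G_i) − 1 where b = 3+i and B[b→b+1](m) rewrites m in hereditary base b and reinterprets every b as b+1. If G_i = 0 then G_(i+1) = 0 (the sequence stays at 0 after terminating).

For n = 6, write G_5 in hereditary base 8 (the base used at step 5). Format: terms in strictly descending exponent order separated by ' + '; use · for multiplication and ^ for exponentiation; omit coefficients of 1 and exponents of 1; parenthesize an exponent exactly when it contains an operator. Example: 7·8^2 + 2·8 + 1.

7

(0) 6|_3 = 2·3 ↦ 2·4|_4 = 8 ⇒ 7
(1) 7|_4 = 4 + 3 ↦ 5 + 3|_5 = 8 ⇒ 7
(2) 7|_5 = 5 + 2 ↦ 6 + 2|_6 = 8 ⇒ 7
(3) 7|_6 = 6 + 1 ↦ 7 + 1|_7 = 8 ⇒ 7
(4) 7|_7 = 7 ↦ 8|_8 = 8 ⇒ 7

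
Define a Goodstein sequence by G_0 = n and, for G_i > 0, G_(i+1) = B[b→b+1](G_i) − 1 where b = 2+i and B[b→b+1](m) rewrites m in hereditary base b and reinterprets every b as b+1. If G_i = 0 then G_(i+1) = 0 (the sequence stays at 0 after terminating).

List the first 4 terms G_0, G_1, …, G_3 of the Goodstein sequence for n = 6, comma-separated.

6 —HB2→ 2^2 + 2 —bump→ 3^3 + 3 = 30 —(−1)→ 29
29 —HB3→ 3^3 + 2 —bump→ 4^4 + 2 = 258 —(−1)→ 257
257 —HB4→ 4^4 + 1 —bump→ 5^5 + 1 = 3126 —(−1)→ 3125

6, 29, 257, 3125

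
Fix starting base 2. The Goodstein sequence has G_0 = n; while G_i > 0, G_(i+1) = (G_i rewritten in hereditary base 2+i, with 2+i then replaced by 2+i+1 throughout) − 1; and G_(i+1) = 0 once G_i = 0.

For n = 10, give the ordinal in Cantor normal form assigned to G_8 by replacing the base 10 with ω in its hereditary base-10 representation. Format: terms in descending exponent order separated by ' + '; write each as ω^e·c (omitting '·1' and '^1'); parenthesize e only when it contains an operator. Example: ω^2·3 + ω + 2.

ω^ω·5 + ω^5·5 + ω^4·5 + ω^3·5 + ω^2·5 + ω·5 + 1

(0) 10|_2 = 2^(2 + 1) + 2 ↦ 3^(3 + 1) + 3|_3 = 84 ⇒ 83
(1) 83|_3 = 3^(3 + 1) + 2 ↦ 4^(4 + 1) + 2|_4 = 1026 ⇒ 1025
(2) 1025|_4 = 4^(4 + 1) + 1 ↦ 5^(5 + 1) + 1|_5 = 15626 ⇒ 15625
(3) 15625|_5 = 5^(5 + 1) ↦ 6^(6 + 1)|_6 = 279936 ⇒ 279935
(4) 279935|_6 = 5·6^6 + 5·6^5 + 5·6^4 + 5·6^3 + 5·6^2 + 5·6 + 5 ↦ 5·7^7 + 5·7^5 + 5·7^4 + 5·7^3 + 5·7^2 + 5·7 + 5|_7 = 4215755 ⇒ 4215754
(5) 4215754|_7 = 5·7^7 + 5·7^5 + 5·7^4 + 5·7^3 + 5·7^2 + 5·7 + 4 ↦ 5·8^8 + 5·8^5 + 5·8^4 + 5·8^3 + 5·8^2 + 5·8 + 4|_8 = 84073324 ⇒ 84073323
(6) 84073323|_8 = 5·8^8 + 5·8^5 + 5·8^4 + 5·8^3 + 5·8^2 + 5·8 + 3 ↦ 5·9^9 + 5·9^5 + 5·9^4 + 5·9^3 + 5·9^2 + 5·9 + 3|_9 = 1937434593 ⇒ 1937434592
(7) 1937434592|_9 = 5·9^9 + 5·9^5 + 5·9^4 + 5·9^3 + 5·9^2 + 5·9 + 2 ↦ 5·10^10 + 5·10^5 + 5·10^4 + 5·10^3 + 5·10^2 + 5·10 + 2|_10 = 50000555552 ⇒ 50000555551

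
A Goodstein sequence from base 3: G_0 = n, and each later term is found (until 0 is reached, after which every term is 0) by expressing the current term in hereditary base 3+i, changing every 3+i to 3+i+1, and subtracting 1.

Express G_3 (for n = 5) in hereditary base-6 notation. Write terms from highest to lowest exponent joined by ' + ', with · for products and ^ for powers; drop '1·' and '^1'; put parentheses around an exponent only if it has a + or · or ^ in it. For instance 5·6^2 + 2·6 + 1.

5

G_0 = 5. HB_3(5) = 3 + 2. Bump = 6. G_1 = 5.
G_1 = 5. HB_4(5) = 4 + 1. Bump = 6. G_2 = 5.
G_2 = 5. HB_5(5) = 5. Bump = 6. G_3 = 5.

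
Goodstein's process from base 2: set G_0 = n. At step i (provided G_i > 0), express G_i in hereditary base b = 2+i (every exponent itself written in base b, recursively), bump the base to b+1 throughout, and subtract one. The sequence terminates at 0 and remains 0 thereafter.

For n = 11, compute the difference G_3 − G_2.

14600

step 0: 11 = 2^(2 + 1) + 2 + 1; sub 3 for 2: 3^(3 + 1) + 3 + 1; = 85; G_1 = 85−1 = 84
step 1: 84 = 3^(3 + 1) + 3; sub 4 for 3: 4^(4 + 1) + 4; = 1028; G_2 = 1028−1 = 1027
step 2: 1027 = 4^(4 + 1) + 3; sub 5 for 4: 5^(5 + 1) + 3; = 15628; G_3 = 15628−1 = 15627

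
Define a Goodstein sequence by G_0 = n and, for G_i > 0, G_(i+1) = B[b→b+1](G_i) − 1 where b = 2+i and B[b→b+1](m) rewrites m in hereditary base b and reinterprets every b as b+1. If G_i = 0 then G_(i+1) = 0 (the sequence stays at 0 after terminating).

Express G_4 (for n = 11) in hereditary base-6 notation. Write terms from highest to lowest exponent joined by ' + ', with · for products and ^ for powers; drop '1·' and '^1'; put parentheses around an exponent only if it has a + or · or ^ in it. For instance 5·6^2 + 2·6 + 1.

G_0=11  [base 2] 2^(2 + 1) + 2 + 1  →[2↦3]→  3^(3 + 1) + 3 + 1 = 85  −1 ⇒ G_1=84
G_1=84  [base 3] 3^(3 + 1) + 3  →[3↦4]→  4^(4 + 1) + 4 = 1028  −1 ⇒ G_2=1027
G_2=1027  [base 4] 4^(4 + 1) + 3  →[4↦5]→  5^(5 + 1) + 3 = 15628  −1 ⇒ G_3=15627
G_3=15627  [base 5] 5^(5 + 1) + 2  →[5↦6]→  6^(6 + 1) + 2 = 279938  −1 ⇒ G_4=279937
G_4=279937  [base 6] 6^(6 + 1) + 1  →[6↦7]→  7^(7 + 1) + 1 = 5764802  −1 ⇒ G_5=5764801

6^(6 + 1) + 1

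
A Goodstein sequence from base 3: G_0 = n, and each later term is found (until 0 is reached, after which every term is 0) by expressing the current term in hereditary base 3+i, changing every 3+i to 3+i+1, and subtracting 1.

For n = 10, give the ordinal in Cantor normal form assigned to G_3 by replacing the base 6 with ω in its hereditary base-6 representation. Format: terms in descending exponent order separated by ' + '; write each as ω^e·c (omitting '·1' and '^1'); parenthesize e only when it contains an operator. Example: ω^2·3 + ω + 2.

i=0: 10 = 3^2 + 1 (b=3); 3→4: 4^2 + 1 = 17; 17−1 = 16
i=1: 16 = 4^2 (b=4); 4→5: 5^2 = 25; 25−1 = 24
i=2: 24 = 4·5 + 4 (b=5); 5→6: 4·6 + 4 = 28; 28−1 = 27
i=3: 27 = 4·6 + 3 (b=6); 6→7: 4·7 + 3 = 31; 31−1 = 30

ω·4 + 3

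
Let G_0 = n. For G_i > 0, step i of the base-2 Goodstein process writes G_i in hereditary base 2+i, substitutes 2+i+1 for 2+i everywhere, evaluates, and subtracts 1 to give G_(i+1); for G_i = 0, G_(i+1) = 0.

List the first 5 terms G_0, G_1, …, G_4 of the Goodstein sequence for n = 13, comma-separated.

13, 108, 1279, 16092, 280711

13 —HB2→ 2^(2 + 1) + 2^2 + 1 —bump→ 3^(3 + 1) + 3^3 + 1 = 109 —(−1)→ 108
108 —HB3→ 3^(3 + 1) + 3^3 —bump→ 4^(4 + 1) + 4^4 = 1280 —(−1)→ 1279
1279 —HB4→ 4^(4 + 1) + 3·4^3 + 3·4^2 + 3·4 + 3 —bump→ 5^(5 + 1) + 3·5^3 + 3·5^2 + 3·5 + 3 = 16093 —(−1)→ 16092
16092 —HB5→ 5^(5 + 1) + 3·5^3 + 3·5^2 + 3·5 + 2 —bump→ 6^(6 + 1) + 3·6^3 + 3·6^2 + 3·6 + 2 = 280712 —(−1)→ 280711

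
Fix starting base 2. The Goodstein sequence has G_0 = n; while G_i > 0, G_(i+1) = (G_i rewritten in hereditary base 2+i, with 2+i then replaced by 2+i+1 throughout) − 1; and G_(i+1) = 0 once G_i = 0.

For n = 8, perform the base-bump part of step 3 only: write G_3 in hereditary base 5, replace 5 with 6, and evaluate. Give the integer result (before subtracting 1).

93396

(0) 8|_2 = 2^(2 + 1) ↦ 3^(3 + 1)|_3 = 81 ⇒ 80
(1) 80|_3 = 2·3^3 + 2·3^2 + 2·3 + 2 ↦ 2·4^4 + 2·4^2 + 2·4 + 2|_4 = 554 ⇒ 553
(2) 553|_4 = 2·4^4 + 2·4^2 + 2·4 + 1 ↦ 2·5^5 + 2·5^2 + 2·5 + 1|_5 = 6311 ⇒ 6310
(3) 6310|_5 = 2·5^5 + 2·5^2 + 2·5 ↦ 2·6^6 + 2·6^2 + 2·6|_6 = 93396 ⇒ 93395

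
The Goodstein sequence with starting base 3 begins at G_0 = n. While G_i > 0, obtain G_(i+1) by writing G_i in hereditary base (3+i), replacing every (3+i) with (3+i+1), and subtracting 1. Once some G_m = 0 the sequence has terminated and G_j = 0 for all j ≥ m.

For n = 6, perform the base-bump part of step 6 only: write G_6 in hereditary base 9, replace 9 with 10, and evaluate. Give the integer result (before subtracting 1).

6

6 —HB3→ 2·3 —bump→ 2·4 = 8 —(−1)→ 7
7 —HB4→ 4 + 3 —bump→ 5 + 3 = 8 —(−1)→ 7
7 —HB5→ 5 + 2 —bump→ 6 + 2 = 8 —(−1)→ 7
7 —HB6→ 6 + 1 —bump→ 7 + 1 = 8 —(−1)→ 7
7 —HB7→ 7 —bump→ 8 = 8 —(−1)→ 7
7 —HB8→ 7 —bump→ 7 = 7 —(−1)→ 6
6 —HB9→ 6 —bump→ 6 = 6 —(−1)→ 5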